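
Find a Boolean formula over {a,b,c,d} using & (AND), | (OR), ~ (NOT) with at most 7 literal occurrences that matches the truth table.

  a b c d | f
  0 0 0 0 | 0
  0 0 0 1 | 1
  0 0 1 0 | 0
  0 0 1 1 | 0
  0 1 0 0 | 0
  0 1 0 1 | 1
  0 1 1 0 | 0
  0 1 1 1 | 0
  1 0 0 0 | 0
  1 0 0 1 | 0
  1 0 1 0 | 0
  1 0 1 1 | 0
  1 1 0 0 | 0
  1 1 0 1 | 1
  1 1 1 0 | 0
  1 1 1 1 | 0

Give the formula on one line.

(((~c & ~a) | (b & ~c)) & (~c & d))

  ~c = 1100110011001100
  ~a = 1111111100000000
  (~c & ~a) = 1100110000000000
  (b & ~c) = 0000110000001100
  ((~c & ~a) | (b & ~c)) = 1100110000001100
  (~c & d) = 0100010001000100
  (((~c & ~a) | (b & ~c)) & (~c & d)) = 0100010000000100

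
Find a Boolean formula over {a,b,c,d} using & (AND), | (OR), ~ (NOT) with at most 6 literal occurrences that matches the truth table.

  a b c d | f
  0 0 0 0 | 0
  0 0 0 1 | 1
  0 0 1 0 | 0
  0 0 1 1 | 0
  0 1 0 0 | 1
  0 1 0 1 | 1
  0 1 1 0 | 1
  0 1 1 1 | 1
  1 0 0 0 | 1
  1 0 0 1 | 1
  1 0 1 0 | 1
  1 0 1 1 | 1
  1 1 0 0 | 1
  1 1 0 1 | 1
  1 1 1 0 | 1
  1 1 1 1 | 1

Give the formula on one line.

((a | b) | (~c & d))

  (a | b) = 0000111111111111
  ~c = 1100110011001100
  (~c & d) = 0100010001000100
  ((a | b) | (~c & d)) = 0100111111111111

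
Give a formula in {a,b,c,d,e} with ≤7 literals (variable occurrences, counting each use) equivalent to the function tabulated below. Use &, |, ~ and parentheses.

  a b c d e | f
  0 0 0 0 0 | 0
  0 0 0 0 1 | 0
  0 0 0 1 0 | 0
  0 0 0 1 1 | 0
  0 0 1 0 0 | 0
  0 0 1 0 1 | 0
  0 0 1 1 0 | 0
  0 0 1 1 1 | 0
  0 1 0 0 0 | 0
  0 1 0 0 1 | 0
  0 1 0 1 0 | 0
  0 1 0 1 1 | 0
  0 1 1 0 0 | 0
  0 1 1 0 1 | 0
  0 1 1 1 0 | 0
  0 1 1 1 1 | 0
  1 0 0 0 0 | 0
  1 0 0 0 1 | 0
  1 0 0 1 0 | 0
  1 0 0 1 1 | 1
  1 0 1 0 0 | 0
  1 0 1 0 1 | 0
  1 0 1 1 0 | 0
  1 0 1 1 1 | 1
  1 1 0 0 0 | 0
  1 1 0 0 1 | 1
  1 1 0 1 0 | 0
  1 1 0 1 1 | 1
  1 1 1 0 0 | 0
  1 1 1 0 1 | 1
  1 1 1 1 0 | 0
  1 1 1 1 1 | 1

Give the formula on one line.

  ~a = 11111111111111110000000000000000
  (~a | e) = 11111111111111110101010101010101
  ((~a | e) & a) = 00000000000000000101010101010101
  (e & b) = 00000000010101010000000001010101
  ((e & b) | d) = 00110011011101110011001101110111
  (((~a | e) & a) & ((e & b) | d)) = 00000000000000000001000101010101

(((~a | e) & a) & ((e & b) | d))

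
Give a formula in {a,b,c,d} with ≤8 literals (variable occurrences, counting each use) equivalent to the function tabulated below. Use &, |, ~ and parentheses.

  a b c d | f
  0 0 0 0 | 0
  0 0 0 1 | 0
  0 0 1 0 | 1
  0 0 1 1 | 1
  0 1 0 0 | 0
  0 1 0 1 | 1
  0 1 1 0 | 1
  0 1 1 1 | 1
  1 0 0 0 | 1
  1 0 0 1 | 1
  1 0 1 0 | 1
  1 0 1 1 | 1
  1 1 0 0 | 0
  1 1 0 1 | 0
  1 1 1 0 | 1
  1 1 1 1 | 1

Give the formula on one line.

((~a & ((c | (d & ~a)) & b)) | ((~b & a) | c))

  ~a = 1111111100000000
  (d & ~a) = 0101010100000000
  (c | (d & ~a)) = 0111011100110011
  ((c | (d & ~a)) & b) = 0000011100000011
  (~a & ((c | (d & ~a)) & b)) = 0000011100000000
  ~b = 1111000011110000
  (~b & a) = 0000000011110000
  ((~b & a) | c) = 0011001111110011
  ((~a & ((c | (d & ~a)) & b)) | ((~b & a) | c)) = 0011011111110011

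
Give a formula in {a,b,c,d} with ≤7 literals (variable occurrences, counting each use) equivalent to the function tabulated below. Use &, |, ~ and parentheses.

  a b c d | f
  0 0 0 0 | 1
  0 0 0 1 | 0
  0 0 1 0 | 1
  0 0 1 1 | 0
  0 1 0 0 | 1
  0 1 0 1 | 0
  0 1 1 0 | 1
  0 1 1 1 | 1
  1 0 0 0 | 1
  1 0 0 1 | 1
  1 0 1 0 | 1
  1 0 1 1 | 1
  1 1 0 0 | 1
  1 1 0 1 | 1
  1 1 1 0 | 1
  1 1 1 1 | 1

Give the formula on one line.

  ~a = 1111111100000000
  (d | ~a) = 1111111101010101
  ((d | ~a) & a) = 0000000001010101
  ~d = 1010101010101010
  (((d | ~a) & a) | ~d) = 1010101011111111
  (b & c) = 0000001100000011
  ((((d | ~a) & a) | ~d) | (b & c)) = 1010101111111111

((((d | ~a) & a) | ~d) | (b & c))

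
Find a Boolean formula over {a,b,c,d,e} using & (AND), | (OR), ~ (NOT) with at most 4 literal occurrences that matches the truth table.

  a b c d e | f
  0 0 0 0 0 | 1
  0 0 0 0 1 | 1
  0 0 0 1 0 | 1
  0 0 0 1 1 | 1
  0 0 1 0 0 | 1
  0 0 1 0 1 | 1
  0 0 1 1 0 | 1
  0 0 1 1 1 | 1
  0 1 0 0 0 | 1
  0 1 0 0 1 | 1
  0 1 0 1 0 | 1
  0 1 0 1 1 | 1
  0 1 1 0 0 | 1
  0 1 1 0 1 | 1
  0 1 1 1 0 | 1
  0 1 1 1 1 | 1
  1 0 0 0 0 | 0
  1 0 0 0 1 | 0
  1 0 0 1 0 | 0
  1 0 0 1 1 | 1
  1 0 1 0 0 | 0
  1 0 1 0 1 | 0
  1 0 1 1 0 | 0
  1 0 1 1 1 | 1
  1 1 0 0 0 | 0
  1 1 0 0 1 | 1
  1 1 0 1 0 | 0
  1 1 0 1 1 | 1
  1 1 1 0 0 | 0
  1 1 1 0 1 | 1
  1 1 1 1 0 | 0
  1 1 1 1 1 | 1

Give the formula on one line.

  ~a = 11111111111111110000000000000000
  (b | d) = 00110011111111110011001111111111
  ((b | d) & e) = 00010001010101010001000101010101
  (~a | ((b | d) & e)) = 11111111111111110001000101010101

(~a | ((b | d) & e))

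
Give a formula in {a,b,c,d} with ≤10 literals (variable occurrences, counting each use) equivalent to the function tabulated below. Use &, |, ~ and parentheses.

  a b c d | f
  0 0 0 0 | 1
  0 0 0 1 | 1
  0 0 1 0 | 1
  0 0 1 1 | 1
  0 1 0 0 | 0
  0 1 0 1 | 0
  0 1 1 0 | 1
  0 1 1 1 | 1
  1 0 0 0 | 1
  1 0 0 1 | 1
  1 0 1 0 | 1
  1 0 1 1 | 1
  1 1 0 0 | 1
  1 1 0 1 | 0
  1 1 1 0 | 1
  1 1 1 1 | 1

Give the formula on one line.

((a & (c | ~d)) | (~b | (c & (b | ~d))))

  ~d = 1010101010101010
  (c | ~d) = 1011101110111011
  (a & (c | ~d)) = 0000000010111011
  ~b = 1111000011110000
  (b | ~d) = 1010111110101111
  (c & (b | ~d)) = 0010001100100011
  (~b | (c & (b | ~d))) = 1111001111110011
  ((a & (c | ~d)) | (~b | (c & (b | ~d)))) = 1111001111111011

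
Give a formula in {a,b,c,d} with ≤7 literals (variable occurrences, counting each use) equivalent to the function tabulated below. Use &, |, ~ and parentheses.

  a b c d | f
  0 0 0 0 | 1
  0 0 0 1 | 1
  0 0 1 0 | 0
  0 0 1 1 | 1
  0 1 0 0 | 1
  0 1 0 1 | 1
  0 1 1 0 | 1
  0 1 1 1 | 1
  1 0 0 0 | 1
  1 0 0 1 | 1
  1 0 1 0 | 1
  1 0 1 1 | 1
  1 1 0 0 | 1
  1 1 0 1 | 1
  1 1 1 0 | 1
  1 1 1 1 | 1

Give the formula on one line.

  ~c = 1100110011001100
  (c & b) = 0000001100000011
  ((c & b) | d) = 0101011101010111
  (~c | ((c & b) | d)) = 1101111111011111
  (a | (~c | ((c & b) | d))) = 1101111111111111

(a | (~c | ((c & b) | d)))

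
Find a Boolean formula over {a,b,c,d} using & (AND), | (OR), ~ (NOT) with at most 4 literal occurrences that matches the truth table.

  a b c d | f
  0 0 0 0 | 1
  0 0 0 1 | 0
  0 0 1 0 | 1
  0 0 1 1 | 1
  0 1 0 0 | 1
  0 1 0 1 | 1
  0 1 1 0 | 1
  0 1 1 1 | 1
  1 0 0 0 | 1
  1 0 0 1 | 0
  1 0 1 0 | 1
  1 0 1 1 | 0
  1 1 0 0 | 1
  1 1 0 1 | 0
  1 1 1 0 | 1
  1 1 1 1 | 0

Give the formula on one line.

  ~a = 1111111100000000
  (b | c) = 0011111100111111
  (~a & (b | c)) = 0011111100000000
  ~d = 1010101010101010
  ((~a & (b | c)) | ~d) = 1011111110101010

((~a & (b | c)) | ~d)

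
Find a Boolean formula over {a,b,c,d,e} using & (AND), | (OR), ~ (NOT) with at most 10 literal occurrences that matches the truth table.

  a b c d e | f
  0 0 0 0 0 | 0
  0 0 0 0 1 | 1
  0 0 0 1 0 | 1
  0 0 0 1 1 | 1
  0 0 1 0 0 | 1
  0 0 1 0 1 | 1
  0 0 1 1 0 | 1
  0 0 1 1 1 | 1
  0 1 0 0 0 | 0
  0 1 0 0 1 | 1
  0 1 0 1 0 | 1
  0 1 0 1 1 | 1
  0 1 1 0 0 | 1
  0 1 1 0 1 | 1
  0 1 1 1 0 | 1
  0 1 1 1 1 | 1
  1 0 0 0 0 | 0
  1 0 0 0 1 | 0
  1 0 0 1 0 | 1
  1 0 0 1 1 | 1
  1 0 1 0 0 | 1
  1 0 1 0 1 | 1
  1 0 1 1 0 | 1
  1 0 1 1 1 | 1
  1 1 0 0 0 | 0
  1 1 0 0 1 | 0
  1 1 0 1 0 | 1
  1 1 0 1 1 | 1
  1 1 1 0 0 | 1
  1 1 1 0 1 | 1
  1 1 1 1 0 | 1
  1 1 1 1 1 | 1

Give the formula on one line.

  ~b = 11111111000000001111111100000000
  (~b | a) = 11111111000000001111111111111111
  ~e = 10101010101010101010101010101010
  (~e & d) = 00100010001000100010001000100010
  ((~e & d) & b) = 00000000001000100000000000100010
  ((~b | a) & ((~e & d) & b)) = 00000000000000000000000000100010
  ~a = 11111111111111110000000000000000
  (e & ~a) = 01010101010101010000000000000000
  (((~b | a) & ((~e & d) & b)) | (e & ~a)) = 01010101010101010000000000100010
  (c | d) = 00111111001111110011111100111111
  ((((~b | a) & ((~e & d) & b)) | (e & ~a)) | (c | d)) = 01111111011111110011111100111111

((((~b | a) & ((~e & d) & b)) | (e & ~a)) | (c | d))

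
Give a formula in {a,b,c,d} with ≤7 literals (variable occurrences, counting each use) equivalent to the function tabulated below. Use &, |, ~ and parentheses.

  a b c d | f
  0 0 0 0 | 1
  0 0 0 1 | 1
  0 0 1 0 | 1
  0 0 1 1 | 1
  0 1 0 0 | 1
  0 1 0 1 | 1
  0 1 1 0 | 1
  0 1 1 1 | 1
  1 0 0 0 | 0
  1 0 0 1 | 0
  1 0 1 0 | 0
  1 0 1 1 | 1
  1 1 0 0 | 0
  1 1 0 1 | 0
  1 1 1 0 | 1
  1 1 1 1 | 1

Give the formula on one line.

  ~a = 1111111100000000
  (b & c) = 0000001100000011
  ~d = 1010101010101010
  ((b & c) & ~d) = 0000001000000010
  (~a | ((b & c) & ~d)) = 1111111100000010
  (d & c) = 0001000100010001
  ((~a | ((b & c) & ~d)) | (d & c)) = 1111111100010011

((~a | ((b & c) & ~d)) | (d & c))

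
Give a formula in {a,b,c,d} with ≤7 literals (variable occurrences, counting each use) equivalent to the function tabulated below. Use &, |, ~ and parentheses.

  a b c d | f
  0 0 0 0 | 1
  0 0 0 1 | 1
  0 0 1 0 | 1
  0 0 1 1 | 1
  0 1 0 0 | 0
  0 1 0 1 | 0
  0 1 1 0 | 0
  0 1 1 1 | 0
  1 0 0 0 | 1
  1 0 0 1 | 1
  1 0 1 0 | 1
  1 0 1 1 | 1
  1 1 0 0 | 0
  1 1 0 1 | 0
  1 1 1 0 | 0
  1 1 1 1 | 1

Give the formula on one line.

  ~b = 1111000011110000
  (b & d) = 0000010100000101
  ((b & d) & c) = 0000000100000001
  (((b & d) & c) & a) = 0000000000000001
  (~b | (((b & d) & c) & a)) = 1111000011110001

(~b | (((b & d) & c) & a))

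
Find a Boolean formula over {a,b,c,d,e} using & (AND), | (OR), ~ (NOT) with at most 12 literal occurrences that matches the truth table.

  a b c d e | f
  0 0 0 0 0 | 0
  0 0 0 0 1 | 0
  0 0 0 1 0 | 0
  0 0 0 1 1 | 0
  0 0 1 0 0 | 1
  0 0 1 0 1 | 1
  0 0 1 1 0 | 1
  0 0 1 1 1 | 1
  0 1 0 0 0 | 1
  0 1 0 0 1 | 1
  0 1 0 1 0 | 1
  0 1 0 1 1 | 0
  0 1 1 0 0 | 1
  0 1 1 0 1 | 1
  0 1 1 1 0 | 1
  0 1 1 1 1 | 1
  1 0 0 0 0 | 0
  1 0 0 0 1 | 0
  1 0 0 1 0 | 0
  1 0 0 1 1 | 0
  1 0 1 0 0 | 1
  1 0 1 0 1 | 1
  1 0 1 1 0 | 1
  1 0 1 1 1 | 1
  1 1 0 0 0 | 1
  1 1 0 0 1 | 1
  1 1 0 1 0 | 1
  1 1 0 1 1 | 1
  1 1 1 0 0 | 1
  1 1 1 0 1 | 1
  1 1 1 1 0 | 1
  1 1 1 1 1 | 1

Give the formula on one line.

  (a & b) = 00000000000000000000000011111111
  ~b = 11111111000000001111111100000000
  (~b & e) = 01010101000000000101010100000000
  ~e = 10101010101010101010101010101010
  ~d = 11001100110011001100110011001100
  (~e | ~d) = 11101110111011101110111011101110
  ((~b & e) | (~e | ~d)) = 11111111111011101111111111101110
  (c | ((~b & e) | (~e | ~d))) = 11111111111011111111111111101111
  ((a & b) | (c | ((~b & e) | (~e | ~d)))) = 11111111111011111111111111111111
  (b | c) = 00001111111111110000111111111111
  (((a & b) | (c | ((~b & e) | (~e | ~d)))) & (b | c)) = 00001111111011110000111111111111

(((a & b) | (c | ((~b & e) | (~e | ~d)))) & (b | c))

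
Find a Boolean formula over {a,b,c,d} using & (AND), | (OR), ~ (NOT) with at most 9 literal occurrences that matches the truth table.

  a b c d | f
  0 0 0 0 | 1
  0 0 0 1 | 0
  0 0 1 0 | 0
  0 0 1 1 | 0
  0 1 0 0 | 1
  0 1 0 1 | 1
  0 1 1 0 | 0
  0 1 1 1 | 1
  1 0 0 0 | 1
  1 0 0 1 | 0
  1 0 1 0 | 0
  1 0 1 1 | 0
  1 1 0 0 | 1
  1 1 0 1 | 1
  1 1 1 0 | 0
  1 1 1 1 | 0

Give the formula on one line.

((~d | b) & (((~a & c) | ~c) & (d | ~c)))

  ~d = 1010101010101010
  (~d | b) = 1010111110101111
  ~a = 1111111100000000
  (~a & c) = 0011001100000000
  ~c = 1100110011001100
  ((~a & c) | ~c) = 1111111111001100
  (d | ~c) = 1101110111011101
  (((~a & c) | ~c) & (d | ~c)) = 1101110111001100
  ((~d | b) & (((~a & c) | ~c) & (d | ~c))) = 1000110110001100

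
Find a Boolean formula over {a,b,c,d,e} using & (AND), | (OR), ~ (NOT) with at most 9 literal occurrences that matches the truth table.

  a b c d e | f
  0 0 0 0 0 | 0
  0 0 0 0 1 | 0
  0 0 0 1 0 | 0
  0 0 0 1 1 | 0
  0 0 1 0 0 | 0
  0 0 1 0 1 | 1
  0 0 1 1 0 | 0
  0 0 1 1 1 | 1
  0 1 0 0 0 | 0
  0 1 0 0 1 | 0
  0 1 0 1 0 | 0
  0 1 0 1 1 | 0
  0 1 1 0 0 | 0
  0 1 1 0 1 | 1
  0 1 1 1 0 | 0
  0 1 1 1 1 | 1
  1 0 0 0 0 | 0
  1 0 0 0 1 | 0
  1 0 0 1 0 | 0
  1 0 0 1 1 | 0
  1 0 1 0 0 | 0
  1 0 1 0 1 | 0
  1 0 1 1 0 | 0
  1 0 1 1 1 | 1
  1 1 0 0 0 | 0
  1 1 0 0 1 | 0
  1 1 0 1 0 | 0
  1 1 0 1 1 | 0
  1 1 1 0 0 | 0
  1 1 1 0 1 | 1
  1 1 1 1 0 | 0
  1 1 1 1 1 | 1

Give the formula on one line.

  (c | d) = 00111111001111110011111100111111
  (e & (c | d)) = 00010101000101010001010100010101
  ~c = 11110000111100001111000011110000
  (b | d) = 00110011111111110011001111111111
  ~a = 11111111111111110000000000000000
  (d | ~a) = 11111111111111110011001100110011
  ((b | d) | (d | ~a)) = 11111111111111110011001111111111
  (~c | ((b | d) | (d | ~a))) = 11111111111111111111001111111111
  ((~c | ((b | d) | (d | ~a))) & c) = 00001111000011110000001100001111
  ((e & (c | d)) & ((~c | ((b | d) | (d | ~a))) & c)) = 00000101000001010000000100000101

((e & (c | d)) & ((~c | ((b | d) | (d | ~a))) & c))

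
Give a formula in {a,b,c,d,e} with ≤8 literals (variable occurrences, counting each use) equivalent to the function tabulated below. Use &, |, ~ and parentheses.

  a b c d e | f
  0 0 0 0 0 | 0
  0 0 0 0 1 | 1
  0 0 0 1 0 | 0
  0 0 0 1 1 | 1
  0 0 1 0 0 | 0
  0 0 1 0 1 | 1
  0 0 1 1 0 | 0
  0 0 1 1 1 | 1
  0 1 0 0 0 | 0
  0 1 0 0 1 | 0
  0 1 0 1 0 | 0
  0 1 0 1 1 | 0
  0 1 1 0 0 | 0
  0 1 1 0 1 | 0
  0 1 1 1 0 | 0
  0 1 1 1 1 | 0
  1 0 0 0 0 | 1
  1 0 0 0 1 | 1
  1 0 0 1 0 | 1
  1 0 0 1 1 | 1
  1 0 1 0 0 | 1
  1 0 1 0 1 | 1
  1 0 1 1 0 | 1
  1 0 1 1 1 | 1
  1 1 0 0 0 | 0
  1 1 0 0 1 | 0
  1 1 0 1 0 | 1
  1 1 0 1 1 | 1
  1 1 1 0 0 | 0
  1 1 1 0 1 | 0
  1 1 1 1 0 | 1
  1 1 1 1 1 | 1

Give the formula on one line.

  ~b = 11111111000000001111111100000000
  (~b & e) = 01010101000000000101010100000000
  ((~b & e) | a) = 01010101000000001111111111111111
  (d | ~b) = 11111111001100111111111100110011
  (((~b & e) | a) & (d | ~b)) = 01010101000000001111111100110011

(((~b & e) | a) & (d | ~b))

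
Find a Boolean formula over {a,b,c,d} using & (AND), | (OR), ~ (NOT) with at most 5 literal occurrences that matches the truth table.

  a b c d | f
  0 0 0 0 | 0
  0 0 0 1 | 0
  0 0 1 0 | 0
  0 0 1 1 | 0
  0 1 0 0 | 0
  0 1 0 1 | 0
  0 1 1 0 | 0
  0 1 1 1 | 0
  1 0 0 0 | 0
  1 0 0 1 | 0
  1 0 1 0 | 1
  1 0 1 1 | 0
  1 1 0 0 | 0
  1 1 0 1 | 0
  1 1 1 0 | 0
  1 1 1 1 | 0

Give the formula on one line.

(c & ((a & ~b) & ~d))

  ~b = 1111000011110000
  (a & ~b) = 0000000011110000
  ~d = 1010101010101010
  ((a & ~b) & ~d) = 0000000010100000
  (c & ((a & ~b) & ~d)) = 0000000000100000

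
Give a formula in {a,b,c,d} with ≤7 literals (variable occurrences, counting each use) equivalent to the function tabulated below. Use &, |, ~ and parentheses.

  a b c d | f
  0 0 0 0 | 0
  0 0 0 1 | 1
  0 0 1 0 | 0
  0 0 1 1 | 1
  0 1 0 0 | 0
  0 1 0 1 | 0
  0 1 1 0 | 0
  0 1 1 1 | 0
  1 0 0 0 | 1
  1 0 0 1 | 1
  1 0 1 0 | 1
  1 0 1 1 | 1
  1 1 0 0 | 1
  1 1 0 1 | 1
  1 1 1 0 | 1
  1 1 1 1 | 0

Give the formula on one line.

  ~b = 1111000011110000
  (d & ~b) = 0101000001010000
  ~c = 1100110011001100
  (d & ~c) = 0100010001000100
  ((d & ~c) & a) = 0000000001000100
  ((d & ~b) | ((d & ~c) & a)) = 0101000001010100
  ~d = 1010101010101010
  (a & ~d) = 0000000010101010
  (((d & ~b) | ((d & ~c) & a)) | (a & ~d)) = 0101000011111110

(((d & ~b) | ((d & ~c) & a)) | (a & ~d))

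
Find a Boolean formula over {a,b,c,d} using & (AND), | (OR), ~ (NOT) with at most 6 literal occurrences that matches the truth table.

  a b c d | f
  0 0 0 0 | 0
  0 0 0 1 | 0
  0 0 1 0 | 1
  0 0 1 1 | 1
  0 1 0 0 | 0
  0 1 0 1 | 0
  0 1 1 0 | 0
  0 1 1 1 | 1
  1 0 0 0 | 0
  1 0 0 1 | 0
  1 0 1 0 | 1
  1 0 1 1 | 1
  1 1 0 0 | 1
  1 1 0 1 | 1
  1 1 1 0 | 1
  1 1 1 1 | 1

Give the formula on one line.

((c | (b & a)) & ((~b | a) | d))

  (b & a) = 0000000000001111
  (c | (b & a)) = 0011001100111111
  ~b = 1111000011110000
  (~b | a) = 1111000011111111
  ((~b | a) | d) = 1111010111111111
  ((c | (b & a)) & ((~b | a) | d)) = 0011000100111111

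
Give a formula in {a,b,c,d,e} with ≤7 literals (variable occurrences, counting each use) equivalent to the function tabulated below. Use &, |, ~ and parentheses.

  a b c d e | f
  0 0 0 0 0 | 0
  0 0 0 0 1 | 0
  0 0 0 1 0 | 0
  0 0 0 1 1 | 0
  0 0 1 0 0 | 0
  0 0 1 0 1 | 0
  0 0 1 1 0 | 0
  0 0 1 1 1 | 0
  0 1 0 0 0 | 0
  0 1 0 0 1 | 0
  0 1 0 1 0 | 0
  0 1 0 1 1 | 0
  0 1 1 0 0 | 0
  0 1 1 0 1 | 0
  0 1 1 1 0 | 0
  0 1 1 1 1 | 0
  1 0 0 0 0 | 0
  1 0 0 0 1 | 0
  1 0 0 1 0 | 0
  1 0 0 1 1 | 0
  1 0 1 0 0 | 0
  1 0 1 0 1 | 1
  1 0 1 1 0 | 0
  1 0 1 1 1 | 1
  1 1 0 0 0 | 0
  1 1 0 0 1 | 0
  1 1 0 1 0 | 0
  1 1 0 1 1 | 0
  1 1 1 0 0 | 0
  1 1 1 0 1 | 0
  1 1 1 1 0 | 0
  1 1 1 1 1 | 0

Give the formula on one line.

  ~b = 11111111000000001111111100000000
  (c & ~b) = 00001111000000000000111100000000
  (a & (c & ~b)) = 00000000000000000000111100000000
  (b | e) = 01010101111111110101010111111111
  ((b | e) & ~b) = 01010101000000000101010100000000
  ((a & (c & ~b)) & ((b | e) & ~b)) = 00000000000000000000010100000000

((a & (c & ~b)) & ((b | e) & ~b))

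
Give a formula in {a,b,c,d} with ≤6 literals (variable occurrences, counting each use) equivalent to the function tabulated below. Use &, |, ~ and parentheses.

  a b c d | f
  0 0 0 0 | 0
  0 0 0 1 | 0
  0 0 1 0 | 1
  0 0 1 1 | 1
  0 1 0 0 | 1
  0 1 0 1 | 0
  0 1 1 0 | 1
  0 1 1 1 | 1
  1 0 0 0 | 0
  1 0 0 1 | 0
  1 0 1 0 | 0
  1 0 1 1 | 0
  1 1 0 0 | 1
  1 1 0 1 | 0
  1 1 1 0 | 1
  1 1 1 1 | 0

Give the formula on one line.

((c & ~a) | (~d & b))

  ~a = 1111111100000000
  (c & ~a) = 0011001100000000
  ~d = 1010101010101010
  (~d & b) = 0000101000001010
  ((c & ~a) | (~d & b)) = 0011101100001010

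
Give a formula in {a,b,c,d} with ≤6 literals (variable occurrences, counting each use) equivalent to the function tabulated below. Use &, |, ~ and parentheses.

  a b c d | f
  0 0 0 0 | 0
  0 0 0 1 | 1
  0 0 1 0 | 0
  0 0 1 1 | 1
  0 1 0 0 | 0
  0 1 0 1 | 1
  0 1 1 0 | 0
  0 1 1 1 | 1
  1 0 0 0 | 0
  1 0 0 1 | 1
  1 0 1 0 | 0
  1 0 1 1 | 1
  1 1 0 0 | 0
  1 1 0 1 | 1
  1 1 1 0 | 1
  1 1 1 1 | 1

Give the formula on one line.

(d | (c & (b & a)))

  (b & a) = 0000000000001111
  (c & (b & a)) = 0000000000000011
  (d | (c & (b & a))) = 0101010101010111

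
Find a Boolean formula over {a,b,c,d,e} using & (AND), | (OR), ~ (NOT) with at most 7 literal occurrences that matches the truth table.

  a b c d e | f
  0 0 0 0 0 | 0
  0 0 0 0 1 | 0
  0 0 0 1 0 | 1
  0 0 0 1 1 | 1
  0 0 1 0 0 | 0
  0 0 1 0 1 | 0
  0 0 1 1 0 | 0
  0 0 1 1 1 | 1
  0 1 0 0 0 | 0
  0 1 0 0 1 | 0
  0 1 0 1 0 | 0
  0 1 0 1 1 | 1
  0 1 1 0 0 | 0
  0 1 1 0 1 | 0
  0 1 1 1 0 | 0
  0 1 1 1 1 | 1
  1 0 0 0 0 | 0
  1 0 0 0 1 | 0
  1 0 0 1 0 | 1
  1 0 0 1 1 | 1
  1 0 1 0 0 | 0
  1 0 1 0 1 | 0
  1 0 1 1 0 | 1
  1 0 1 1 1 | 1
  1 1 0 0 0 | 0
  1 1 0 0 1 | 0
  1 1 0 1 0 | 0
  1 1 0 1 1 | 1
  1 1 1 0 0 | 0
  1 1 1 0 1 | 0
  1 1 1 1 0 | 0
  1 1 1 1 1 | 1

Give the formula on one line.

  ~c = 11110000111100001111000011110000
  (~c | a) = 11110000111100001111111111111111
  (e & c) = 00000101000001010000010100000101
  ((~c | a) | (e & c)) = 11110101111101011111111111111111
  ~b = 11111111000000001111111100000000
  (~b | e) = 11111111010101011111111101010101
  (d & (~b | e)) = 00110011000100010011001100010001
  (((~c | a) | (e & c)) & (d & (~b | e))) = 00110001000100010011001100010001

(((~c | a) | (e & c)) & (d & (~b | e)))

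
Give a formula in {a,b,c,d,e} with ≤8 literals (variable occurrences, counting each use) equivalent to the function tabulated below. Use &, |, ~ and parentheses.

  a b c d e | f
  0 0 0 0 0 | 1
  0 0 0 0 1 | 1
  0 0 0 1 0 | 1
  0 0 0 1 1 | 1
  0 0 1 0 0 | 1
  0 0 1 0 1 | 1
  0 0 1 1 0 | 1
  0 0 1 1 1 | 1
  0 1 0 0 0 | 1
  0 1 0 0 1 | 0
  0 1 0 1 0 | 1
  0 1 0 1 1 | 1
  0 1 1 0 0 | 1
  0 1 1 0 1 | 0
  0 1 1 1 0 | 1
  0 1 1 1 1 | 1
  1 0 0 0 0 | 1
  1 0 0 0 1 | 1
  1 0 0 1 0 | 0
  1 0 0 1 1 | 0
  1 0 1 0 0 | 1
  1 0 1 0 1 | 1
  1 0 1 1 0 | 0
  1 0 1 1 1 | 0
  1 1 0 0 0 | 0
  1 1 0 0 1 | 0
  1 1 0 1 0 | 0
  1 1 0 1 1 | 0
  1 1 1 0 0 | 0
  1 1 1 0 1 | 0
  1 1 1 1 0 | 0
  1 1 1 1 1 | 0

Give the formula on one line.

  ~b = 11111111000000001111111100000000
  (~b | e) = 11111111010101011111111101010101
  ~d = 11001100110011001100110011001100
  ((~b | e) & ~d) = 11001100010001001100110001000100
  ~a = 11111111111111110000000000000000
  (((~b | e) & ~d) | ~a) = 11111111111111111100110001000100
  ~e = 10101010101010101010101010101010
  (~e | ~b) = 11111111101010101111111110101010
  (d | (~e | ~b)) = 11111111101110111111111110111011
  ((((~b | e) & ~d) | ~a) & (d | (~e | ~b))) = 11111111101110111100110000000000

((((~b | e) & ~d) | ~a) & (d | (~e | ~b)))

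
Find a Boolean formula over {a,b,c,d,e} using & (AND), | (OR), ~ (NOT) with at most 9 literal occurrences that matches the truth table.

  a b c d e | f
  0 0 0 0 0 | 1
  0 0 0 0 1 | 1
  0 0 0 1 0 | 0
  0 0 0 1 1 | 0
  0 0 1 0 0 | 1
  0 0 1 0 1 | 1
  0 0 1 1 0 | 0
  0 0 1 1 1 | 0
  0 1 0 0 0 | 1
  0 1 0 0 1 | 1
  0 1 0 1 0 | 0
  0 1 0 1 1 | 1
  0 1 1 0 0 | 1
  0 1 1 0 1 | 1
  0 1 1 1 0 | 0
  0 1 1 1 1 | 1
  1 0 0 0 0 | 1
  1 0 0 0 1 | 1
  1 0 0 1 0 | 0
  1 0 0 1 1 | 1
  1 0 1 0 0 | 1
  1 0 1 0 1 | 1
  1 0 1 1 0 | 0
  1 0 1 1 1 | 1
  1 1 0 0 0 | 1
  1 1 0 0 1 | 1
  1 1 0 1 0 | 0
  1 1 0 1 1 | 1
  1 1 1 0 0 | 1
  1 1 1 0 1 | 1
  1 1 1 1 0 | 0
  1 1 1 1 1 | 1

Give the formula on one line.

  ~d = 11001100110011001100110011001100
  (d & e) = 00010001000100010001000100010001
  ((d & e) & b) = 00000000000100010000000000010001
  (e | ~d) = 11011101110111011101110111011101
  ((e | ~d) & a) = 00000000000000001101110111011101
  (((d & e) & b) | ((e | ~d) & a)) = 00000000000100011101110111011101
  (~d | (((d & e) & b) | ((e | ~d) & a))) = 11001100110111011101110111011101

(~d | (((d & e) & b) | ((e | ~d) & a)))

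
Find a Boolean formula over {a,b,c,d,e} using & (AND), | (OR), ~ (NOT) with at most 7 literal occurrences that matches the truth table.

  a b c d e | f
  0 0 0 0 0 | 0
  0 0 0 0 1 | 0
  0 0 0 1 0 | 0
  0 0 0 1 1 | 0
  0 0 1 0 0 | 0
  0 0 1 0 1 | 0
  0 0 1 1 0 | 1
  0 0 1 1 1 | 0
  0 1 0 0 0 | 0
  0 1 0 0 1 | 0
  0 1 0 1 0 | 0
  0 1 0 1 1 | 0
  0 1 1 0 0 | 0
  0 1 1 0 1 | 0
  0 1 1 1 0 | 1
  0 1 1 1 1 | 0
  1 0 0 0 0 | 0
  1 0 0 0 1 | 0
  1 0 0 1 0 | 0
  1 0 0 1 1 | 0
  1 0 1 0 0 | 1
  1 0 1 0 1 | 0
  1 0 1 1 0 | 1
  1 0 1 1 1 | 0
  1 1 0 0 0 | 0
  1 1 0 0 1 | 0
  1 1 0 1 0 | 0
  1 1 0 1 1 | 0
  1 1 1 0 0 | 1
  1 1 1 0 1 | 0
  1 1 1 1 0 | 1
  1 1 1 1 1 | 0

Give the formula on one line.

  (a | d) = 00110011001100111111111111111111
  (e | (a | d)) = 01110111011101111111111111111111
  ((e | (a | d)) & c) = 00000111000001110000111100001111
  ~e = 10101010101010101010101010101010
  (((e | (a | d)) & c) & ~e) = 00000010000000100000101000001010

(((e | (a | d)) & c) & ~e)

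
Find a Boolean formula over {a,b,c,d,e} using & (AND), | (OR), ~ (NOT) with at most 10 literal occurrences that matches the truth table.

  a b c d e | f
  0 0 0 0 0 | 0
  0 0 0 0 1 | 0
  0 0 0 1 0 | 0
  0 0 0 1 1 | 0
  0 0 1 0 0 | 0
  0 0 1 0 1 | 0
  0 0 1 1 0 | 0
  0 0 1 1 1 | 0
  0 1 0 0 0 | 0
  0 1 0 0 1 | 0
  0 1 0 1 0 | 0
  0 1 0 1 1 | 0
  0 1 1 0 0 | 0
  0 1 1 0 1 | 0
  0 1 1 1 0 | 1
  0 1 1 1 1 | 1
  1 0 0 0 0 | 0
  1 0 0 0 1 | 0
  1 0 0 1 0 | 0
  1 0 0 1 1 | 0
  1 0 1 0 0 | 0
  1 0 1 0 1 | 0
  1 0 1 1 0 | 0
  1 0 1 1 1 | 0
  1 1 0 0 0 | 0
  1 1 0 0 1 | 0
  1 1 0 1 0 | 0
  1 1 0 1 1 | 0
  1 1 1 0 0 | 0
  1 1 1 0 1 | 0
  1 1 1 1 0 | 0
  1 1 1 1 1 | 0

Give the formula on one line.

  (c & b) = 00000000000011110000000000001111
  ~b = 11111111000000001111111100000000
  (d | ~b) = 11111111001100111111111100110011
  ((c & b) & (d | ~b)) = 00000000000000110000000000000011
  (a & ~b) = 00000000000000001111111100000000
  ~c = 11110000111100001111000011110000
  ((a & ~b) & ~c) = 00000000000000001111000000000000
  (((c & b) & (d | ~b)) | ((a & ~b) & ~c)) = 00000000000000111111000000000011
  ~a = 11111111111111110000000000000000
  ((((c & b) & (d | ~b)) | ((a & ~b) & ~c)) & ~a) = 00000000000000110000000000000000

((((c & b) & (d | ~b)) | ((a & ~b) & ~c)) & ~a)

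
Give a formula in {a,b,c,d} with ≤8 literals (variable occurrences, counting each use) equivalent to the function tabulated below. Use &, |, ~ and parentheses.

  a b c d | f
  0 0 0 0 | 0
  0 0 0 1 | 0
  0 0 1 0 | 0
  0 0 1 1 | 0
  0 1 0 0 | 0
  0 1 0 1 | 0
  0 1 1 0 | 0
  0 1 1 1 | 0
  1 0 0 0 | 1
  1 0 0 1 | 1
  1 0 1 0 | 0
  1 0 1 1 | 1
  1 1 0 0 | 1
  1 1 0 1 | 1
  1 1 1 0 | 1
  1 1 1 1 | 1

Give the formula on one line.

(((~d & b) & (a & c)) | ((a & ~c) | (a & d)))

  ~d = 1010101010101010
  (~d & b) = 0000101000001010
  (a & c) = 0000000000110011
  ((~d & b) & (a & c)) = 0000000000000010
  ~c = 1100110011001100
  (a & ~c) = 0000000011001100
  (a & d) = 0000000001010101
  ((a & ~c) | (a & d)) = 0000000011011101
  (((~d & b) & (a & c)) | ((a & ~c) | (a & d))) = 0000000011011111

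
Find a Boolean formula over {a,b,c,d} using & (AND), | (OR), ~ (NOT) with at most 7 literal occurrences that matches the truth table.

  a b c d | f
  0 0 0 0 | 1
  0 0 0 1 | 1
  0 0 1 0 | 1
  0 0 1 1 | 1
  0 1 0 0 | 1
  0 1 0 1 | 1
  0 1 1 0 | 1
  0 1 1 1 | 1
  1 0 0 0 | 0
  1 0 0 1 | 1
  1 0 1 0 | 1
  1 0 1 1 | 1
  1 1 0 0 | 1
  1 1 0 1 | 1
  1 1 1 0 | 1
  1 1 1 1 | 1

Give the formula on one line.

((~c & (b & a)) | (c | (d | ~a)))

  ~c = 1100110011001100
  (b & a) = 0000000000001111
  (~c & (b & a)) = 0000000000001100
  ~a = 1111111100000000
  (d | ~a) = 1111111101010101
  (c | (d | ~a)) = 1111111101110111
  ((~c & (b & a)) | (c | (d | ~a))) = 1111111101111111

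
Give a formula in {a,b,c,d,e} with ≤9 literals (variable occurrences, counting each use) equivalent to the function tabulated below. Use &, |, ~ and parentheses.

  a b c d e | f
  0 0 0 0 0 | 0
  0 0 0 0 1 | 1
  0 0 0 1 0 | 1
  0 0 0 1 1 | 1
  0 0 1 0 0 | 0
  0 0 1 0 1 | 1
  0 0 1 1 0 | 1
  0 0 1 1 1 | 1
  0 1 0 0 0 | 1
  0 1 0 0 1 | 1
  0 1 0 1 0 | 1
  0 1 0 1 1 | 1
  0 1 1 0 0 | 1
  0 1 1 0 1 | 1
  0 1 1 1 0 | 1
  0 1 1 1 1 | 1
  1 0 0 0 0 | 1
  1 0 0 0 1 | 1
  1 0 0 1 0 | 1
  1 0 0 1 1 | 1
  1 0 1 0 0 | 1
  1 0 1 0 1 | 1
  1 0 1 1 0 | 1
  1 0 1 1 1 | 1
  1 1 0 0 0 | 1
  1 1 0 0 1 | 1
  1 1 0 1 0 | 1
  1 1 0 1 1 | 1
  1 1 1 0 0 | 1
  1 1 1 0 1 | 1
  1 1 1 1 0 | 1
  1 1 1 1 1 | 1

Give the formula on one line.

  ~d = 11001100110011001100110011001100
  (e | ~d) = 11011101110111011101110111011101
  (a | b) = 00000000111111111111111111111111
  ((e | ~d) & (a | b)) = 00000000110111011101110111011101
  (d | b) = 00110011111111110011001111111111
  (d & a) = 00000000000000000011001100110011
  (e | (d & a)) = 01010101010101010111011101110111
  ((d | b) | (e | (d & a))) = 01110111111111110111011111111111
  (((e | ~d) & (a | b)) | ((d | b) | (e | (d & a)))) = 01110111111111111111111111111111

(((e | ~d) & (a | b)) | ((d | b) | (e | (d & a))))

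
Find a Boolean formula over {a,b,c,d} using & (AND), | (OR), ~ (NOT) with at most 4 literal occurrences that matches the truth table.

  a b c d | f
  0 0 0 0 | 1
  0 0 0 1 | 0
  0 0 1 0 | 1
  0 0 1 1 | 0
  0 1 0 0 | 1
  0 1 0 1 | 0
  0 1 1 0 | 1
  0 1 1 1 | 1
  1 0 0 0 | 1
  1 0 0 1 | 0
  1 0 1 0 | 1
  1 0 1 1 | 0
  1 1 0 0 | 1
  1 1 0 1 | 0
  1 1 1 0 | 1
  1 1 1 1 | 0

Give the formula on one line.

  ~a = 1111111100000000
  (c & b) = 0000001100000011
  (~a & (c & b)) = 0000001100000000
  ~d = 1010101010101010
  ((~a & (c & b)) | ~d) = 1010101110101010

((~a & (c & b)) | ~d)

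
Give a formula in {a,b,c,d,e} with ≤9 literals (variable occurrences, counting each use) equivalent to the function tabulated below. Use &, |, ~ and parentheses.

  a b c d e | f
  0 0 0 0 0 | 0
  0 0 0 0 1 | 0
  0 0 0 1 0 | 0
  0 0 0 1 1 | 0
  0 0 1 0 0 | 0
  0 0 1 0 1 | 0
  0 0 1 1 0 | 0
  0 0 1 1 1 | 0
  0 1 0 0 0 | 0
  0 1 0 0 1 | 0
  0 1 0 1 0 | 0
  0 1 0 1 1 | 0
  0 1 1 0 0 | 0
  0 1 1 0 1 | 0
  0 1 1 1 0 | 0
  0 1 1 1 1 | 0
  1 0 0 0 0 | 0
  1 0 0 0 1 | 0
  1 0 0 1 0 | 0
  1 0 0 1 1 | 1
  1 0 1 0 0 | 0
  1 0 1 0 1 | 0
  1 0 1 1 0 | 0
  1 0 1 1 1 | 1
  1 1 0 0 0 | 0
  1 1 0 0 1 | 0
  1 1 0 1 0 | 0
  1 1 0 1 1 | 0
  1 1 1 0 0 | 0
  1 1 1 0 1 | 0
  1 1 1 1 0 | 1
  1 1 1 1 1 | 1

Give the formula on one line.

  (d & a) = 00000000000000000011001100110011
  (b & c) = 00000000000011110000000000001111
  ~d = 11001100110011001100110011001100
  (a & b) = 00000000000000000000000011111111
  (~d & (a & b)) = 00000000000000000000000011001100
  ((b & c) | (~d & (a & b))) = 00000000000011110000000011001111
  ~b = 11111111000000001111111100000000
  (~b & e) = 01010101000000000101010100000000
  (((b & c) | (~d & (a & b))) | (~b & e)) = 01010101000011110101010111001111
  ((d & a) & (((b & c) | (~d & (a & b))) | (~b & e))) = 00000000000000000001000100000011

((d & a) & (((b & c) | (~d & (a & b))) | (~b & e)))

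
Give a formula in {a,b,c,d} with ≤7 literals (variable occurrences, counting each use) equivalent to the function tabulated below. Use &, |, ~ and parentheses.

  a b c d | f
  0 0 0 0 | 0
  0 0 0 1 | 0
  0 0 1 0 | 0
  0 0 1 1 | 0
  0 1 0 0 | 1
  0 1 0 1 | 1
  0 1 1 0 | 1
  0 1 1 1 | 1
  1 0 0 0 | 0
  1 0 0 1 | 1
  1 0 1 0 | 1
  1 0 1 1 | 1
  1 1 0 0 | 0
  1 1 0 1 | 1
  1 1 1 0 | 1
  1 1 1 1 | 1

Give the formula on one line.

  (b | a) = 0000111111111111
  ~a = 1111111100000000
  (~a | c) = 1111111100110011
  ((~a | c) | d) = 1111111101110111
  ((b | a) & ((~a | c) | d)) = 0000111101110111

((b | a) & ((~a | c) | d))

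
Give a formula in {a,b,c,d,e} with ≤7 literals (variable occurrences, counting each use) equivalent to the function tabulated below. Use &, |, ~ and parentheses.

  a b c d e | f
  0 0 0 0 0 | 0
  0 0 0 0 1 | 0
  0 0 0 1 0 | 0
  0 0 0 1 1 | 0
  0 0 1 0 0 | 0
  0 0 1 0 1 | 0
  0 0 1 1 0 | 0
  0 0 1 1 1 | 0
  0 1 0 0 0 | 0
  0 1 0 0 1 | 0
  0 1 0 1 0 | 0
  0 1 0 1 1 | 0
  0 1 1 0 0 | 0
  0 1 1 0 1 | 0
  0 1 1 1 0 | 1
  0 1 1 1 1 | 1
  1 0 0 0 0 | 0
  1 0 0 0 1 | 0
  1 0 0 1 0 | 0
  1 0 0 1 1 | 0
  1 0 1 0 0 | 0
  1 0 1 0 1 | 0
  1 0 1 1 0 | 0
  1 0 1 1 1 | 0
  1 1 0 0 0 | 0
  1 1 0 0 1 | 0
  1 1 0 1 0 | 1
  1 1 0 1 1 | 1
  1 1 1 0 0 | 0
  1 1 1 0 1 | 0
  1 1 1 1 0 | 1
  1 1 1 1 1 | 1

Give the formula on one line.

(b & ((a | c) & d))

  (a | c) = 00001111000011111111111111111111
  ((a | c) & d) = 00000011000000110011001100110011
  (b & ((a | c) & d)) = 00000000000000110000000000110011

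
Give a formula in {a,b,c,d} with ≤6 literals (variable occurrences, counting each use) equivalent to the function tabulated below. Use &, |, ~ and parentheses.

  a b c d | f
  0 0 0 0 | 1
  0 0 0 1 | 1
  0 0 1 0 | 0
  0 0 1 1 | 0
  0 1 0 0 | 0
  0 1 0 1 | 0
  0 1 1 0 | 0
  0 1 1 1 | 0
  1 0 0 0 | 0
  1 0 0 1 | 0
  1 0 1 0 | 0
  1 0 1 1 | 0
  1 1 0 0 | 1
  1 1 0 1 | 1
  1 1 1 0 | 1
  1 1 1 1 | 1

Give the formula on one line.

((~a | b) & ((~a & (~b & ~c)) | a))

  ~a = 1111111100000000
  (~a | b) = 1111111100001111
  ~b = 1111000011110000
  ~c = 1100110011001100
  (~b & ~c) = 1100000011000000
  (~a & (~b & ~c)) = 1100000000000000
  ((~a & (~b & ~c)) | a) = 1100000011111111
  ((~a | b) & ((~a & (~b & ~c)) | a)) = 1100000000001111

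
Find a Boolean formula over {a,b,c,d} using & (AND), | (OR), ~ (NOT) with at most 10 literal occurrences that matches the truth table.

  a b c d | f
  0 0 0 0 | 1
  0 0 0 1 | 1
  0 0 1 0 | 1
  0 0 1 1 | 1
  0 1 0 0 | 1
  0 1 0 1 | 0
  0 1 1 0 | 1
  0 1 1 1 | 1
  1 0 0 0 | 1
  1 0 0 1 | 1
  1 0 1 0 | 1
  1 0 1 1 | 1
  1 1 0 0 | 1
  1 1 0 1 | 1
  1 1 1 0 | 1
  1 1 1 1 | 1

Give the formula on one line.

(((c | ~b) | ((~c | b) & ~d)) | (a & d))

  ~b = 1111000011110000
  (c | ~b) = 1111001111110011
  ~c = 1100110011001100
  (~c | b) = 1100111111001111
  ~d = 1010101010101010
  ((~c | b) & ~d) = 1000101010001010
  ((c | ~b) | ((~c | b) & ~d)) = 1111101111111011
  (a & d) = 0000000001010101
  (((c | ~b) | ((~c | b) & ~d)) | (a & d)) = 1111101111111111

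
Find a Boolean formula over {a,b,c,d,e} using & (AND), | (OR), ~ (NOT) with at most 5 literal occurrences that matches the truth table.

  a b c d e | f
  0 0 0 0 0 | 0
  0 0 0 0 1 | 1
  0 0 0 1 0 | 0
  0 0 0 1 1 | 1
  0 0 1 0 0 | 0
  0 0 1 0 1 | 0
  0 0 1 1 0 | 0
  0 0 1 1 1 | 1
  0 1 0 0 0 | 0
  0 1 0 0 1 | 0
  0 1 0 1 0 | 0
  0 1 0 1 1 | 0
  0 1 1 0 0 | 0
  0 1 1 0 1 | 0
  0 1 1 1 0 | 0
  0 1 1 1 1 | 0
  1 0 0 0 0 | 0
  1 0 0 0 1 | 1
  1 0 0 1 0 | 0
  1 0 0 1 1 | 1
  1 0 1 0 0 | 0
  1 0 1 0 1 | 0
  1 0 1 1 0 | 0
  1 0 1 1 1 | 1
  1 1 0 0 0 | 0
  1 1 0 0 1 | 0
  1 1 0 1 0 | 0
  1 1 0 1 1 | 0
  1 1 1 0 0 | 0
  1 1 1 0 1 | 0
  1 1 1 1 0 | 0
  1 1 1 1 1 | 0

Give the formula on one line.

  ~b = 11111111000000001111111100000000
  (e & ~b) = 01010101000000000101010100000000
  (d & c) = 00000011000000110000001100000011
  ~c = 11110000111100001111000011110000
  ((d & c) | ~c) = 11110011111100111111001111110011
  ((e & ~b) & ((d & c) | ~c)) = 01010001000000000101000100000000

((e & ~b) & ((d & c) | ~c))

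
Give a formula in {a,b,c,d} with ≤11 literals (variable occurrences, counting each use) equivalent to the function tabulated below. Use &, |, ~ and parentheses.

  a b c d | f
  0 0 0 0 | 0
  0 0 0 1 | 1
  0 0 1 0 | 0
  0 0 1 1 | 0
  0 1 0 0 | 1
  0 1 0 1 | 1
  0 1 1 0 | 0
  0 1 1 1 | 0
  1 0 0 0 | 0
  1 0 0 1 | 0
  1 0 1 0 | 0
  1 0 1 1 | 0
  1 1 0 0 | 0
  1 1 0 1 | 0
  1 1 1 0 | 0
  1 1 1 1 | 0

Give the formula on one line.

((((a & d) | ~c) & ((b | c) | (d | b))) & ~a)

  (a & d) = 0000000001010101
  ~c = 1100110011001100
  ((a & d) | ~c) = 1100110011011101
  (b | c) = 0011111100111111
  (d | b) = 0101111101011111
  ((b | c) | (d | b)) = 0111111101111111
  (((a & d) | ~c) & ((b | c) | (d | b))) = 0100110001011101
  ~a = 1111111100000000
  ((((a & d) | ~c) & ((b | c) | (d | b))) & ~a) = 0100110000000000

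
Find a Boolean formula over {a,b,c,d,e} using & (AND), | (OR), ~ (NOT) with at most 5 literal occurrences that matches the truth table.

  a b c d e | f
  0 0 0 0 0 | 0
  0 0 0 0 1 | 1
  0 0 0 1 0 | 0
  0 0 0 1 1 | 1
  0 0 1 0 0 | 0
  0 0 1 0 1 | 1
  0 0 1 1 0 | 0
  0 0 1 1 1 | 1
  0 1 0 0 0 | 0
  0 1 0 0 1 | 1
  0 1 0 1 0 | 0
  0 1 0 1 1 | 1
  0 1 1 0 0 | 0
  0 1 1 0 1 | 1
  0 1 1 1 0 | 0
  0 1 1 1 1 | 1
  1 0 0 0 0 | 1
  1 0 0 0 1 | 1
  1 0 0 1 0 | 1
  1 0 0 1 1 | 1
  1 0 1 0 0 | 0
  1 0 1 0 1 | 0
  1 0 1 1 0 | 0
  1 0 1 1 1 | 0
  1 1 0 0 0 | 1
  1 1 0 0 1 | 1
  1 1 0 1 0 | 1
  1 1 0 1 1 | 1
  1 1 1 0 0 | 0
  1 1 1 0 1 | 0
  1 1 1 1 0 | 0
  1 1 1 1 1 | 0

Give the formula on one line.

  ~c = 11110000111100001111000011110000
  (a & ~c) = 00000000000000001111000011110000
  ~a = 11111111111111110000000000000000
  (e & ~a) = 01010101010101010000000000000000
  ((a & ~c) | (e & ~a)) = 01010101010101011111000011110000

((a & ~c) | (e & ~a))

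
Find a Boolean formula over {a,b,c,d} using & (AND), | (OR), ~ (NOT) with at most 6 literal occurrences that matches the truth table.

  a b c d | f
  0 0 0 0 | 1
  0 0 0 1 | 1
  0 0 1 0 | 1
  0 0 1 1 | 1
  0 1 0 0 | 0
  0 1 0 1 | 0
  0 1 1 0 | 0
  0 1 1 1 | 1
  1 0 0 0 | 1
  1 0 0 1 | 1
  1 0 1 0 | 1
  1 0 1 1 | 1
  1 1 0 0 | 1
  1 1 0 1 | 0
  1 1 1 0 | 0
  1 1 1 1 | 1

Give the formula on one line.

((~d & (~c & a)) | ((d & c) | ~b))

  ~d = 1010101010101010
  ~c = 1100110011001100
  (~c & a) = 0000000011001100
  (~d & (~c & a)) = 0000000010001000
  (d & c) = 0001000100010001
  ~b = 1111000011110000
  ((d & c) | ~b) = 1111000111110001
  ((~d & (~c & a)) | ((d & c) | ~b)) = 1111000111111001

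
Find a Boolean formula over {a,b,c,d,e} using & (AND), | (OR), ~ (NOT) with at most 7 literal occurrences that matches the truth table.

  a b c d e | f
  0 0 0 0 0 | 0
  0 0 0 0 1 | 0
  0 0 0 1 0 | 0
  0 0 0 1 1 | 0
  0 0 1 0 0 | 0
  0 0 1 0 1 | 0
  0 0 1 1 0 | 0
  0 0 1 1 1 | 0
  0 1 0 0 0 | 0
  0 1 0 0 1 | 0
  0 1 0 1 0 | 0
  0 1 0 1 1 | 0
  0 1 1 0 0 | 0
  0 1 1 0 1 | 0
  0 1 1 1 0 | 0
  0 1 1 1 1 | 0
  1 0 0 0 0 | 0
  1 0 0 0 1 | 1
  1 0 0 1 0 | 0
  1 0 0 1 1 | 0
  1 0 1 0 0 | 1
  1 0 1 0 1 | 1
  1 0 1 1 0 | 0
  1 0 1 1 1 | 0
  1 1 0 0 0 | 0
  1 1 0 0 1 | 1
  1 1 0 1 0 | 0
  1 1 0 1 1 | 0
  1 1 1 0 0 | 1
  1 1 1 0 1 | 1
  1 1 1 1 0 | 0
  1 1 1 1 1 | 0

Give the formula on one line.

(~d & (a & (c | e)))

  ~d = 11001100110011001100110011001100
  (c | e) = 01011111010111110101111101011111
  (a & (c | e)) = 00000000000000000101111101011111
  (~d & (a & (c | e))) = 00000000000000000100110001001100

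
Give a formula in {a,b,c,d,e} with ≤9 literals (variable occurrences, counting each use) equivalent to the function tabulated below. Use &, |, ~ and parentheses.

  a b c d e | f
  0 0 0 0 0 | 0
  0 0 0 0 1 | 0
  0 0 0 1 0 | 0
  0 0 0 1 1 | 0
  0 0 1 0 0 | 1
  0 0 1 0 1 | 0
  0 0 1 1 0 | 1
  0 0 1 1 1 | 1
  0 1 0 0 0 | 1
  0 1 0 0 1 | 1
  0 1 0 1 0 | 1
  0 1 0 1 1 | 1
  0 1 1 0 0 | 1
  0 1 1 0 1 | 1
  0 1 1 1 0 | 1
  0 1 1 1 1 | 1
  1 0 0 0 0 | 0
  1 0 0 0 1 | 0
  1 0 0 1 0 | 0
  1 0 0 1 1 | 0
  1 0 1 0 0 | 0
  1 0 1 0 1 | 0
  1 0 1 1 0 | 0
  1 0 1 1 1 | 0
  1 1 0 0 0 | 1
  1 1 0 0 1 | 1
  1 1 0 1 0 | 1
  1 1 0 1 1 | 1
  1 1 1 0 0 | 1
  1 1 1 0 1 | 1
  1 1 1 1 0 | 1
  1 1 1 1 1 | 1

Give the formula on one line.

(b | (((c & (~a | ~b)) & ~a) & (d | ~e)))

  ~a = 11111111111111110000000000000000
  ~b = 11111111000000001111111100000000
  (~a | ~b) = 11111111111111111111111100000000
  (c & (~a | ~b)) = 00001111000011110000111100000000
  ((c & (~a | ~b)) & ~a) = 00001111000011110000000000000000
  ~e = 10101010101010101010101010101010
  (d | ~e) = 10111011101110111011101110111011
  (((c & (~a | ~b)) & ~a) & (d | ~e)) = 00001011000010110000000000000000
  (b | (((c & (~a | ~b)) & ~a) & (d | ~e))) = 00001011111111110000000011111111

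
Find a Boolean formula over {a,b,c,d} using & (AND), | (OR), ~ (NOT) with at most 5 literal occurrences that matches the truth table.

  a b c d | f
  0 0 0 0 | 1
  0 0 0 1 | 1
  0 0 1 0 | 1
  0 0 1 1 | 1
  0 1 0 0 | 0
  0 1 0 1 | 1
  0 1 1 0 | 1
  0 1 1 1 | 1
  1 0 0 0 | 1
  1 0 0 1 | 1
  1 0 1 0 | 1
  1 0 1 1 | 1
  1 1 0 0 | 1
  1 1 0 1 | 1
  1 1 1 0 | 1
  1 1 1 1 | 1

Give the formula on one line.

  ~b = 1111000011110000
  (a | ~b) = 1111000011111111
  (c | ~b) = 1111001111110011
  (d | (c | ~b)) = 1111011111110111
  ((a | ~b) | (d | (c | ~b))) = 1111011111111111

((a | ~b) | (d | (c | ~b)))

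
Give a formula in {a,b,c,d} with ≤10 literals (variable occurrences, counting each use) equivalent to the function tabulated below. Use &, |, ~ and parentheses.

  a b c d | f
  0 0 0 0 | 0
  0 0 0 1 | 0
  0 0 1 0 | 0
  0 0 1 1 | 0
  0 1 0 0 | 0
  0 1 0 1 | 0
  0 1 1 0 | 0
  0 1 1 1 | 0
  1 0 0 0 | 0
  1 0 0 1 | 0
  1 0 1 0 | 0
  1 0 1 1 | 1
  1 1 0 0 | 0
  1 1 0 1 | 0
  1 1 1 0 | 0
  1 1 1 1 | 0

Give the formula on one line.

  ~b = 1111000011110000
  (a & c) = 0000000000110011
  (~b & c) = 0011000000110000
  ~d = 1010101010101010
  ((~b & c) & ~d) = 0010000000100000
  ((a & c) | ((~b & c) & ~d)) = 0010000000110011
  (((a & c) | ((~b & c) & ~d)) & d) = 0000000000010001
  (~b & (((a & c) | ((~b & c) & ~d)) & d)) = 0000000000010000

(~b & (((a & c) | ((~b & c) & ~d)) & d))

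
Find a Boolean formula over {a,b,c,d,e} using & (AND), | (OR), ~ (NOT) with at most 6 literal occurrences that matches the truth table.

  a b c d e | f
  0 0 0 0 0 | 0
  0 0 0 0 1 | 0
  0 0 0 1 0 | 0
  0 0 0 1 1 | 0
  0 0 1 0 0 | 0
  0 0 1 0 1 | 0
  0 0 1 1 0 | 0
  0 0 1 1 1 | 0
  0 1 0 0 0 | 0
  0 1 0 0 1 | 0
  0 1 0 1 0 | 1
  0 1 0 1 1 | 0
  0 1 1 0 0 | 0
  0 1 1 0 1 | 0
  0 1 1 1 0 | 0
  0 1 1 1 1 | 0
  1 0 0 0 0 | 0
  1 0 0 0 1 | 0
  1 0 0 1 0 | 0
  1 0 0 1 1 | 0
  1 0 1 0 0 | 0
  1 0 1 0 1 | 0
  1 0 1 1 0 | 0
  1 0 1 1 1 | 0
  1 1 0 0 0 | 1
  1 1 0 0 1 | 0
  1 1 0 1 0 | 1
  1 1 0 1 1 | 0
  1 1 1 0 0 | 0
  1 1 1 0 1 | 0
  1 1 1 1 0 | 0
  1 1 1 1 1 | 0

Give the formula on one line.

(((~b | ~e) & b) & ((a | d) & ~c))

  ~b = 11111111000000001111111100000000
  ~e = 10101010101010101010101010101010
  (~b | ~e) = 11111111101010101111111110101010
  ((~b | ~e) & b) = 00000000101010100000000010101010
  (a | d) = 00110011001100111111111111111111
  ~c = 11110000111100001111000011110000
  ((a | d) & ~c) = 00110000001100001111000011110000
  (((~b | ~e) & b) & ((a | d) & ~c)) = 00000000001000000000000010100000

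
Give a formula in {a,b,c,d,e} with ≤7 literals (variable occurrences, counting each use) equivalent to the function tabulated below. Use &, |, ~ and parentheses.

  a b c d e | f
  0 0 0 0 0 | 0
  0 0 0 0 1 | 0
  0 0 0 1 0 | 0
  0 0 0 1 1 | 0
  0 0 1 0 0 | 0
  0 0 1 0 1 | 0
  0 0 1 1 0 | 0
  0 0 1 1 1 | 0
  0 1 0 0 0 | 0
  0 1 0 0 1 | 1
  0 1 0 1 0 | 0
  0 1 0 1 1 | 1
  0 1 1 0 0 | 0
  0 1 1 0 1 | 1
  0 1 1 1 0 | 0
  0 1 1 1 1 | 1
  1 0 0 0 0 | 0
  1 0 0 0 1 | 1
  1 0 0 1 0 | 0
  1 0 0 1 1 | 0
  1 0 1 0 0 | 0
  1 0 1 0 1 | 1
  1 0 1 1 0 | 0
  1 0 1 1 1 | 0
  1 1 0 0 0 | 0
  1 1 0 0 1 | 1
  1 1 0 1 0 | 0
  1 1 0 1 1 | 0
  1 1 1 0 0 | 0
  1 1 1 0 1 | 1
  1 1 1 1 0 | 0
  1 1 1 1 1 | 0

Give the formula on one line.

((a | b) & (e & (~d | ~a)))

  (a | b) = 00000000111111111111111111111111
  ~d = 11001100110011001100110011001100
  ~a = 11111111111111110000000000000000
  (~d | ~a) = 11111111111111111100110011001100
  (e & (~d | ~a)) = 01010101010101010100010001000100
  ((a | b) & (e & (~d | ~a))) = 00000000010101010100010001000100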